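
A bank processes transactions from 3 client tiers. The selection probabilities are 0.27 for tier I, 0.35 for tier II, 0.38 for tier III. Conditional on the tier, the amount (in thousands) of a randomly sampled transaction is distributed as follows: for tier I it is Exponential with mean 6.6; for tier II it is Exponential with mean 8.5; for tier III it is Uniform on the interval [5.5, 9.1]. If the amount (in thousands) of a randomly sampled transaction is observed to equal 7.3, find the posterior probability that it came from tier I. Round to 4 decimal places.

0.0991

Likelihoods f(7.3 | ·): I: 0.0501303; II: 0.0498424; III: 0.277778.
Posterior ∝ prior × likelihood. Numerator for I: 0.27·0.0501303 = 0.0135352.
Normalizing constant: 0.27·0.0501303 + 0.35·0.0498424 + 0.38·0.277778 = 0.136536.
P(I | observation) = 0.0135352 / 0.136536 = 0.099133.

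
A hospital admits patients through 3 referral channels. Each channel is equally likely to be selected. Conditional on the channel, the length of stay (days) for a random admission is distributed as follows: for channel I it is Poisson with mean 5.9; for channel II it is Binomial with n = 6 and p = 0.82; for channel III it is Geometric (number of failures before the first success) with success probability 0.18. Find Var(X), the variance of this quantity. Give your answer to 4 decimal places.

11.0204

Per component, I: μ=5.9, E[X²]=40.71; II: μ=4.92, E[X²]=25.092; III: μ=4.55556, E[X²]=46.0617.
E[X] = 0.333333·5.9 + 0.333333·4.92 + 0.333333·4.55556 = 5.12519.
E[X²] = 0.333333·40.71 + 0.333333·25.092 + 0.333333·46.0617 = 37.2879.
Var(X) = E[X²] − (E[X])² = 37.2879 − 26.2675 = 11.0204.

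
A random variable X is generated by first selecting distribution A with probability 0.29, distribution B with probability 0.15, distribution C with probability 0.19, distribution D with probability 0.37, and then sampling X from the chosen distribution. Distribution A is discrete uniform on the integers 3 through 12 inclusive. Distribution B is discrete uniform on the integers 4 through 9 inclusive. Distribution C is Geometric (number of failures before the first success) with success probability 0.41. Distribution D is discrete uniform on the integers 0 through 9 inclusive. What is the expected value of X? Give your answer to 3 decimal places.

5.088

Component means — A: 7.5; B: 6.5; C: 1.43902; D: 4.5.
E[X] = 0.29·7.5 + 0.15·6.5 + 0.19·1.43902 + 0.37·4.5 = 5.08841.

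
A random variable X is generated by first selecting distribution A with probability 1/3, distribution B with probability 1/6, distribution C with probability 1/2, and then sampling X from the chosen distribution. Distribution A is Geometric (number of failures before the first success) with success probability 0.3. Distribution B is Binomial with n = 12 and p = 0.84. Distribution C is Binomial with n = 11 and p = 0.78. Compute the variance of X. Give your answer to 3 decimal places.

Per component, A: μ=2.33333, E[X²]=13.2222; B: μ=10.08, E[X²]=103.219; C: μ=8.58, E[X²]=75.504.
E[X] = 0.333333·2.33333 + 0.166667·10.08 + 0.5·8.58 = 6.74778.
E[X²] = 0.333333·13.2222 + 0.166667·103.219 + 0.5·75.504 = 59.3626.
Var(X) = E[X²] − (E[X])² = 59.3626 − 45.5325 = 13.8301.

13.830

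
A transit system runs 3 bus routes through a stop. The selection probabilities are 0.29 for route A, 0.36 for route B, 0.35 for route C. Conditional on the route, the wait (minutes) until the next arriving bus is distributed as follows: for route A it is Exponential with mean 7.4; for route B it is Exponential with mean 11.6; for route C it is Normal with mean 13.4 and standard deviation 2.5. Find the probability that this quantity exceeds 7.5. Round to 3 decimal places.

Conditional on each route, P(X > 7.5): A: 0.362942; B: 0.523849; C: 0.990863.
By total probability, P(X > 7.5) = 0.29·0.362942 + 0.36·0.523849 + 0.35·0.990863 = 0.640641.

0.641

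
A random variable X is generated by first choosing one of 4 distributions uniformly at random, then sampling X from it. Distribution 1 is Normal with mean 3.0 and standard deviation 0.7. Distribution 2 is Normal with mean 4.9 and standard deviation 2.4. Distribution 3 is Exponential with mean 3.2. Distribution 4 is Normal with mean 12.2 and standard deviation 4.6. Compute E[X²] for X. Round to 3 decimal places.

57.435

For each component E[X²] = Var + (mean)², giving 1: 9.49; 2: 29.77; 3: 20.48; 4: 170.
Overall E[X²] = 0.25·9.49 + 0.25·29.77 + 0.25·20.48 + 0.25·170 = 57.435.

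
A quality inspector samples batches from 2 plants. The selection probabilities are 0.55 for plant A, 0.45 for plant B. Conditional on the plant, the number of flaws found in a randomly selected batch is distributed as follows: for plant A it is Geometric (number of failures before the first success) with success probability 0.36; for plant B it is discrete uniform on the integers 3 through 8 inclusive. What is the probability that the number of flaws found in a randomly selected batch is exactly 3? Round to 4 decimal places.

0.1269

Conditional on each plant, P(X = 3): A: 0.0943718; B: 0.166667.
By total probability, P(X = 3) = 0.55·0.0943718 + 0.45·0.166667 = 0.126905.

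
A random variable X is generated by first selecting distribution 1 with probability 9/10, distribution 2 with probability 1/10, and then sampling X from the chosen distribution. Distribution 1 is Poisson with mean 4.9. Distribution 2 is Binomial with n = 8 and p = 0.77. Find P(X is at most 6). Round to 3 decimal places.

0.757

Conditional on each component, P(X ≤ 6): 1: 0.776655; 2: 0.581134.
By total probability, P(X ≤ 6) = 0.9·0.776655 + 0.1·0.581134 = 0.757103.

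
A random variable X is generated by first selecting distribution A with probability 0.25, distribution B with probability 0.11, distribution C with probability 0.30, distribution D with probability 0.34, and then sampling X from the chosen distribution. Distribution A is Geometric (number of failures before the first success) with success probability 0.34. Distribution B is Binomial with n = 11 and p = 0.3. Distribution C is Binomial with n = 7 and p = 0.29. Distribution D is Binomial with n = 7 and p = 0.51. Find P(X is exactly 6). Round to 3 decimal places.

0.035

Conditional on each component, P(X = 6): A: 0.0281023; B: 0.0566056; C: 0.00295627; D: 0.0603553.
By total probability, P(X = 6) = 0.25·0.0281023 + 0.11·0.0566056 + 0.3·0.00295627 + 0.34·0.0603553 = 0.0346599.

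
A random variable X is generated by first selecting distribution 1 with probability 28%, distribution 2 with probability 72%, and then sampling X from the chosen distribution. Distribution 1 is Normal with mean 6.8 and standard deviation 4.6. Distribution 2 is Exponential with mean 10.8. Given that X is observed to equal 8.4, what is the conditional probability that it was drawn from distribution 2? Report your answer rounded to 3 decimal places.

0.573

Likelihoods f(8.4 | ·): 1: 0.0816359; 2: 0.0425394.
Posterior ∝ prior × likelihood. Numerator for 2: 0.72·0.0425394 = 0.0306284.
Normalizing constant: 0.28·0.0816359 + 0.72·0.0425394 = 0.0534864.
P(2 | observation) = 0.0306284 / 0.0534864 = 0.572638.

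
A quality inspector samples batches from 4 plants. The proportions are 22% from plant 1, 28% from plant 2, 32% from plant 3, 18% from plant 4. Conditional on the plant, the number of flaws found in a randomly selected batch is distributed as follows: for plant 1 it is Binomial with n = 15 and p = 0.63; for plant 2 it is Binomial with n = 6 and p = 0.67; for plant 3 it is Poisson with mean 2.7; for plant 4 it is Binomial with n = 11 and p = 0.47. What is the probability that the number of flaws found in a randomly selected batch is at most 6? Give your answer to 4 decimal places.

0.7486

Conditional on each plant, P(X ≤ 6): 1: 0.0596849; 2: 1; 3: 0.979431; 4: 0.788987.
By total probability, P(X ≤ 6) = 0.22·0.0596849 + 0.28·1 + 0.32·0.979431 + 0.18·0.788987 = 0.748566.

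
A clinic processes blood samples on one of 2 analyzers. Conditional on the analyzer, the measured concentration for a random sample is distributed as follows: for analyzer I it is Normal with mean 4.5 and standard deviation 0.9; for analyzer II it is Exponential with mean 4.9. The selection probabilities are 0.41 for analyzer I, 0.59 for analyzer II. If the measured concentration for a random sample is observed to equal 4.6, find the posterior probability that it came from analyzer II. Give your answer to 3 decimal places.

0.207

Likelihoods f(4.6 | ·): I: 0.440541; II: 0.0798176.
Posterior ∝ prior × likelihood. Numerator for II: 0.59·0.0798176 = 0.0470924.
Normalizing constant: 0.41·0.440541 + 0.59·0.0798176 = 0.227714.
P(II | observation) = 0.0470924 / 0.227714 = 0.206805.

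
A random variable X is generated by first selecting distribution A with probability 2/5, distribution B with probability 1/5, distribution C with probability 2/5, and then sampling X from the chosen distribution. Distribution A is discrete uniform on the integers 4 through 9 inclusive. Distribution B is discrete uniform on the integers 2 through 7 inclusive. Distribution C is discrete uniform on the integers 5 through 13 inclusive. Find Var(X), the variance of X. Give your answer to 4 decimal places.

Per component, A: μ=6.5, E[X²]=45.1667; B: μ=4.5, E[X²]=23.1667; C: μ=9, E[X²]=87.6667.
E[X] = 0.4·6.5 + 0.2·4.5 + 0.4·9 = 7.1.
E[X²] = 0.4·45.1667 + 0.2·23.1667 + 0.4·87.6667 = 57.7667.
Var(X) = E[X²] − (E[X])² = 57.7667 − 50.41 = 7.35667.

7.3567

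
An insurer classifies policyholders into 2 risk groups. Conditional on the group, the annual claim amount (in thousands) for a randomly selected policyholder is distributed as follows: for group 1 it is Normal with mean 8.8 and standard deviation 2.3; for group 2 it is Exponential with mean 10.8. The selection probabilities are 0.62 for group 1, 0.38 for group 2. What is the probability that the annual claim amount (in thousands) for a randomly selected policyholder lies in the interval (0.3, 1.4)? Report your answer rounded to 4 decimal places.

0.0361

Conditional on each group, P(0.3 < X < 1.4): 1: 0.000537149; 2: 0.0941838.
By total probability, P(0.3 < X < 1.4) = 0.62·0.000537149 + 0.38·0.0941838 = 0.0361229.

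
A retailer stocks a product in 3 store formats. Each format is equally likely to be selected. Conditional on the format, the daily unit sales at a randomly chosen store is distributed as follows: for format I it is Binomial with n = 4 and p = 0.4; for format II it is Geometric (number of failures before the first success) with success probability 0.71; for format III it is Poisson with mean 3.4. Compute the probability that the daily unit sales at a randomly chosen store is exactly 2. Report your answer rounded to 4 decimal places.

0.1994

Conditional on each format, P(X = 2): I: 0.3456; II: 0.059711; III: 0.192898.
By total probability, P(X = 2) = 0.333333·0.3456 + 0.333333·0.059711 + 0.333333·0.192898 = 0.199403.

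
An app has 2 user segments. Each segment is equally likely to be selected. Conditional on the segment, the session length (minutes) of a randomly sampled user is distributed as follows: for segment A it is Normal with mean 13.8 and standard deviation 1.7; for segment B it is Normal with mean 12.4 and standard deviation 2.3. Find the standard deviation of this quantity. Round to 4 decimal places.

Per component, A: μ=13.8, E[X²]=193.33; B: μ=12.4, E[X²]=159.05.
E[X] = 0.5·13.8 + 0.5·12.4 = 13.1.
E[X²] = 0.5·193.33 + 0.5·159.05 = 176.19.
Var(X) = E[X²] − (E[X])² = 176.19 − 171.61 = 4.58.
SD(X) = √4.58 = 2.14009.

2.1401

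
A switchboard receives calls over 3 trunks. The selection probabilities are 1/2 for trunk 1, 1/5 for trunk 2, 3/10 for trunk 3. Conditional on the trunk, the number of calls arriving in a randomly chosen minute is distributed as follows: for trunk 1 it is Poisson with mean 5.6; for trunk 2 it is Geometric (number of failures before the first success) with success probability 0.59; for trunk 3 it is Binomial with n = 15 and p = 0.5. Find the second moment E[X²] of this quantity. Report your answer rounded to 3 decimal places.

36.812

For each component E[X²] = Var + (mean)², giving 1: 36.96; 2: 1.66073; 3: 60.
Overall E[X²] = 0.5·36.96 + 0.2·1.66073 + 0.3·60 = 36.8121.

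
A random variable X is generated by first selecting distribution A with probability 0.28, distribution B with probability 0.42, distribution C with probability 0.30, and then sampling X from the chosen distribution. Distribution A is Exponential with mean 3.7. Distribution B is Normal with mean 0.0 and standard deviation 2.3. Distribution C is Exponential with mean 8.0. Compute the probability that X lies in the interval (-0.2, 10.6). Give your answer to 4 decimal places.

Conditional on each component, P(-0.2 < X < 10.6): A: 0.943009; B: 0.534645; C: 0.734197.
By total probability, P(-0.2 < X < 10.6) = 0.28·0.943009 + 0.42·0.534645 + 0.3·0.734197 = 0.708853.

0.7089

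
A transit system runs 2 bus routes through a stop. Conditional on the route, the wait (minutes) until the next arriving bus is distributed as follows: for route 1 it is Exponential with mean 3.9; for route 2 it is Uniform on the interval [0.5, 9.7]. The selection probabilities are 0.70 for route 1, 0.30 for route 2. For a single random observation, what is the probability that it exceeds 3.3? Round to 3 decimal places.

0.509

Conditional on each route, P(X > 3.3): 1: 0.429062; 2: 0.695652.
By total probability, P(X > 3.3) = 0.7·0.429062 + 0.3·0.695652 = 0.509039.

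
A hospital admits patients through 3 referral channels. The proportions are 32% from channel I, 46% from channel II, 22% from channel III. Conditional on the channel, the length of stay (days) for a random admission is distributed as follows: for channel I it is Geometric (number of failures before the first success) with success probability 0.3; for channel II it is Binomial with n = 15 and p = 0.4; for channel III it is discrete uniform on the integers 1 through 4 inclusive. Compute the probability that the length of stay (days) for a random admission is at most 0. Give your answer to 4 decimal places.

0.0962

Conditional on each channel, P(X ≤ 0): I: 0.3; II: 0.000470185; III: 0.
By total probability, P(X ≤ 0) = 0.32·0.3 + 0.46·0.000470185 + 0.22·0 = 0.0962163.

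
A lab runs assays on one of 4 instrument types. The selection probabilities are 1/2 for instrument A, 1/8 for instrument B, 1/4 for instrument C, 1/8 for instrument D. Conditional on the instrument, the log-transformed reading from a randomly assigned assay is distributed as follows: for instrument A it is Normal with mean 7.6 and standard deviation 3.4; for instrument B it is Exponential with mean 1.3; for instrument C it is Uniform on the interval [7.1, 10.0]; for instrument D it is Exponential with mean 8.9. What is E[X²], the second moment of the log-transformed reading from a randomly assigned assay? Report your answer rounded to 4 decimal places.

For each component E[X²] = Var + (mean)², giving A: 69.32; B: 3.38; C: 73.8033; D: 158.42.
Overall E[X²] = 0.5·69.32 + 0.125·3.38 + 0.25·73.8033 + 0.125·158.42 = 73.3358.

73.3358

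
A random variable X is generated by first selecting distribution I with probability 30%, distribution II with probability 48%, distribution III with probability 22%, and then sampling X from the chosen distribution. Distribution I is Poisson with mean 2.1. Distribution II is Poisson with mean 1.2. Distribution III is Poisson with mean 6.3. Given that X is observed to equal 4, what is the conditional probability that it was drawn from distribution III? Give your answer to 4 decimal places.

0.3855

Likelihoods P(X=4 | ·): I: 0.099231; II: 0.0260232; III: 0.12053.
Posterior ∝ prior × likelihood. Numerator for III: 0.22·0.12053 = 0.0265166.
Normalizing constant: 0.3·0.099231 + 0.48·0.0260232 + 0.22·0.12053 = 0.0687771.
P(III | observation) = 0.0265166 / 0.0687771 = 0.385545.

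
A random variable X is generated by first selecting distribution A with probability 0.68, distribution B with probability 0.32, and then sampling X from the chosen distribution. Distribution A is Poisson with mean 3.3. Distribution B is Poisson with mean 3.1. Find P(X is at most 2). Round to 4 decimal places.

Conditional on each component, P(X ≤ 2): A: 0.359426; B: 0.401163.
By total probability, P(X ≤ 2) = 0.68·0.359426 + 0.32·0.401163 = 0.372782.

0.3728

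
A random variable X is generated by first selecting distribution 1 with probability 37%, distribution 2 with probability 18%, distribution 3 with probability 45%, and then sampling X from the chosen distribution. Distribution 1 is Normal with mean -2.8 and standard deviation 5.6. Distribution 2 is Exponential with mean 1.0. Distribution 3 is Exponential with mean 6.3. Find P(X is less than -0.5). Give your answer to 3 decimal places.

0.244

Conditional on each component, P(X < -0.5): 1: 0.659359; 2: 0; 3: 0.
By total probability, P(X < -0.5) = 0.37·0.659359 + 0.18·0 + 0.45·0 = 0.243963.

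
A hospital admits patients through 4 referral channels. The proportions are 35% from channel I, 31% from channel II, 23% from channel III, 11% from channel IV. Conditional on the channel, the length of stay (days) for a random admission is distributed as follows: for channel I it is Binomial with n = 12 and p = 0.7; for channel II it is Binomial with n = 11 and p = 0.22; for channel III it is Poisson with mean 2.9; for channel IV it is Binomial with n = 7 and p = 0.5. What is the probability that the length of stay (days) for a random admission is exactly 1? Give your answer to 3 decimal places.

0.105

Conditional on each channel, P(X = 1): I: 1.48803e-05; II: 0.201726; III: 0.159567; IV: 0.0546875.
By total probability, P(X = 1) = 0.35·1.48803e-05 + 0.31·0.201726 + 0.23·0.159567 + 0.11·0.0546875 = 0.105256.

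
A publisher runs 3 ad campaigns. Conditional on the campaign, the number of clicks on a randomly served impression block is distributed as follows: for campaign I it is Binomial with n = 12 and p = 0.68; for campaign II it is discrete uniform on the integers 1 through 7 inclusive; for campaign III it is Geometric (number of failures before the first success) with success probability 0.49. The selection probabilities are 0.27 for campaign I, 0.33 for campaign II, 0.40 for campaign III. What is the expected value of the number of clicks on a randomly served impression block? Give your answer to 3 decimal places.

Component means — I: 8.16; II: 4; III: 1.04082.
E[X] = 0.27·8.16 + 0.33·4 + 0.4·1.04082 = 3.93953.

3.940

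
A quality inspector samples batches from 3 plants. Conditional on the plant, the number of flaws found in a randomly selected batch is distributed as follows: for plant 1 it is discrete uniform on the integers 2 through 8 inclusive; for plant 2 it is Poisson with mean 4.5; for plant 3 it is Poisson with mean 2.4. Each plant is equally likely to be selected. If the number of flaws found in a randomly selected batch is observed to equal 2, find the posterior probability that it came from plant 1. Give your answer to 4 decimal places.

Likelihoods P(X=2 | ·): 1: 0.142857; 2: 0.112479; 3: 0.261268.
Posterior ∝ prior × likelihood. Numerator for 1: 0.333333·0.142857 = 0.047619.
Normalizing constant: 0.333333·0.142857 + 0.333333·0.112479 + 0.333333·0.261268 = 0.172201.
P(1 | observation) = 0.047619 / 0.172201 = 0.276532.

0.2765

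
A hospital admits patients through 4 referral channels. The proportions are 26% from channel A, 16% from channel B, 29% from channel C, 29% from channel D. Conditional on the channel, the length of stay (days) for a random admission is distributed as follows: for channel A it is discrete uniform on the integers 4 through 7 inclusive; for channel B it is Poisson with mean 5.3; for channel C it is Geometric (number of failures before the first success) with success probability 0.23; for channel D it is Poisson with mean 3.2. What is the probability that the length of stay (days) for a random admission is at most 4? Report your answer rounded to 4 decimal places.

0.5652

Conditional on each channel, P(X ≤ 4): A: 0.25; B: 0.389518; C: 0.729322; D: 0.780613.
By total probability, P(X ≤ 4) = 0.26·0.25 + 0.16·0.389518 + 0.29·0.729322 + 0.29·0.780613 = 0.565204.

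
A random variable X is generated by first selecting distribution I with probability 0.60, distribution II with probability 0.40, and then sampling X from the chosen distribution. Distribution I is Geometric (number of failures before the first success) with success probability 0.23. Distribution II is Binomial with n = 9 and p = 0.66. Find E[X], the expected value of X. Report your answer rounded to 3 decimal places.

4.385

Component means — I: 3.34783; II: 5.94.
E[X] = 0.6·3.34783 + 0.4·5.94 = 4.3847.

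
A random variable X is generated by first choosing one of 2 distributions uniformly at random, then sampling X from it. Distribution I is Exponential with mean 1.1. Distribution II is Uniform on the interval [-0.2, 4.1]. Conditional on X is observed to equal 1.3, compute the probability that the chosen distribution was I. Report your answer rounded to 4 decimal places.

0.5452

Likelihoods f(1.3 | ·): I: 0.278837; II: 0.232558.
Posterior ∝ prior × likelihood. Numerator for I: 0.5·0.278837 = 0.139418.
Normalizing constant: 0.5·0.278837 + 0.5·0.232558 = 0.255698.
P(I | observation) = 0.139418 / 0.255698 = 0.545248.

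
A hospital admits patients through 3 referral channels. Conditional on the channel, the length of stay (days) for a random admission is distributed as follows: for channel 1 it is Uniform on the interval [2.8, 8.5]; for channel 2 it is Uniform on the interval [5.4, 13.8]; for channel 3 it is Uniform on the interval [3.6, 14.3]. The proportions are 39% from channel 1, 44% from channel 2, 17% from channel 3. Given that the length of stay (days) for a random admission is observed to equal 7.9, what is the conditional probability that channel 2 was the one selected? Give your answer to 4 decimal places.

Likelihoods f(7.9 | ·): 1: 0.175439; 2: 0.119048; 3: 0.0934579.
Posterior ∝ prior × likelihood. Numerator for 2: 0.44·0.119048 = 0.052381.
Normalizing constant: 0.39·0.175439 + 0.44·0.119048 + 0.17·0.0934579 = 0.13669.
P(2 | observation) = 0.052381 / 0.13669 = 0.38321.

0.3832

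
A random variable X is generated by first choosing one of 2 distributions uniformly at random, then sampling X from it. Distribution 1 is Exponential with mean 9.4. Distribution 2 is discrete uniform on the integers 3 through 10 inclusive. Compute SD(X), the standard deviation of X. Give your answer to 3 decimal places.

Per component, 1: μ=9.4, E[X²]=176.72; 2: μ=6.5, E[X²]=47.5.
E[X] = 0.5·9.4 + 0.5·6.5 = 7.95.
E[X²] = 0.5·176.72 + 0.5·47.5 = 112.11.
Var(X) = E[X²] − (E[X])² = 112.11 − 63.2025 = 48.9075.
SD(X) = √48.9075 = 6.99339.

6.993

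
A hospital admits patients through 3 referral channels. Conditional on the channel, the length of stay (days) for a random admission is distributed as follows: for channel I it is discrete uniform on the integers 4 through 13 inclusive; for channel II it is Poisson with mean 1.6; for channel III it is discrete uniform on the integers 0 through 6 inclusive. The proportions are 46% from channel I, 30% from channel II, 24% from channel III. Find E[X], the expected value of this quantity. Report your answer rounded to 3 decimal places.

5.110

Component means — I: 8.5; II: 1.6; III: 3.
E[X] = 0.46·8.5 + 0.3·1.6 + 0.24·3 = 5.11.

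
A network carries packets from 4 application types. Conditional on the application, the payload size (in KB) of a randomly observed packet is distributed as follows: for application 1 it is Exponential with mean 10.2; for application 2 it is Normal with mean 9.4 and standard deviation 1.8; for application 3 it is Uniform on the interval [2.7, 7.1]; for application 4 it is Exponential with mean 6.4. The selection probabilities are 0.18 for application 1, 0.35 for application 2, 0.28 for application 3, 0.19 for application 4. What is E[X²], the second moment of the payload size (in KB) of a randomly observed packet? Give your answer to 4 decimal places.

For each component E[X²] = Var + (mean)², giving 1: 208.08; 2: 91.6; 3: 25.6233; 4: 81.92.
Overall E[X²] = 0.18·208.08 + 0.35·91.6 + 0.28·25.6233 + 0.19·81.92 = 92.2537.

92.2537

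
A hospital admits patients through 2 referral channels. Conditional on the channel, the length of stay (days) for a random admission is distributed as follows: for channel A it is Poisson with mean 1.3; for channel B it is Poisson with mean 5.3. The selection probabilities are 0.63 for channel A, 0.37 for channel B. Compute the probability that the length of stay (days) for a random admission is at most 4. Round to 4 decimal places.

Conditional on each channel, P(X ≤ 4): A: 0.989337; B: 0.389518.
By total probability, P(X ≤ 4) = 0.63·0.989337 + 0.37·0.389518 = 0.767404.

0.7674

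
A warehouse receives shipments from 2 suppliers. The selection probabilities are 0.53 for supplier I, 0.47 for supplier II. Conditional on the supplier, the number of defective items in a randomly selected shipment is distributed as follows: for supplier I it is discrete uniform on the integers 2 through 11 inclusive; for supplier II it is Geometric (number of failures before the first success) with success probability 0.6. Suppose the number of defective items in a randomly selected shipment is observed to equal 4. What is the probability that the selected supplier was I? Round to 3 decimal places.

0.880

Likelihoods P(X=4 | ·): I: 0.1; II: 0.01536.
Posterior ∝ prior × likelihood. Numerator for I: 0.53·0.1 = 0.053.
Normalizing constant: 0.53·0.1 + 0.47·0.01536 = 0.0602192.
P(I | observation) = 0.053 / 0.0602192 = 0.880118.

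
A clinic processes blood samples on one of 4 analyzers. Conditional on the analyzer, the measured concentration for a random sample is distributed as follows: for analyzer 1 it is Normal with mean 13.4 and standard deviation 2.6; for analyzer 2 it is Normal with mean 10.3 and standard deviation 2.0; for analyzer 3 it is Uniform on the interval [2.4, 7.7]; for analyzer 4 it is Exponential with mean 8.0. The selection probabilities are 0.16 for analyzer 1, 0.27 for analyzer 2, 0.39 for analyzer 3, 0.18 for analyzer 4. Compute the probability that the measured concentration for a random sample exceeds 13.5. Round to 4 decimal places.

Conditional on each analyzer, P(X > 13.5): 1: 0.48466; 2: 0.0547993; 3: 0; 4: 0.184981.
By total probability, P(X > 13.5) = 0.16·0.48466 + 0.27·0.0547993 + 0.39·0 + 0.18·0.184981 = 0.125638.

0.1256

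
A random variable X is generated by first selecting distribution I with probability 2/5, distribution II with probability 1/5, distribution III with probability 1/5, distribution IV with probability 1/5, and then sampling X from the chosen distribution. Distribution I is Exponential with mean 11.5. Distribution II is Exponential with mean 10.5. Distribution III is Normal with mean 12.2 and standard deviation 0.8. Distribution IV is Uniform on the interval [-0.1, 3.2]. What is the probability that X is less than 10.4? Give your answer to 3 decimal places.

0.566

Conditional on each component, P(X < 10.4): I: 0.595194; II: 0.6286; III: 0.0122245; IV: 1.
By total probability, P(X < 10.4) = 0.4·0.595194 + 0.2·0.6286 + 0.2·0.0122245 + 0.2·1 = 0.566243.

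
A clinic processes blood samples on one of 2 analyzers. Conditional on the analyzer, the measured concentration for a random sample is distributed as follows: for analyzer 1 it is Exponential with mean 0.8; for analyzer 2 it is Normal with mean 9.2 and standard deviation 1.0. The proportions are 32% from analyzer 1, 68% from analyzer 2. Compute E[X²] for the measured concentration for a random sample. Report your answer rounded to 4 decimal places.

58.6448

For each component E[X²] = Var + (mean)², giving 1: 1.28; 2: 85.64.
Overall E[X²] = 0.32·1.28 + 0.68·85.64 = 58.6448.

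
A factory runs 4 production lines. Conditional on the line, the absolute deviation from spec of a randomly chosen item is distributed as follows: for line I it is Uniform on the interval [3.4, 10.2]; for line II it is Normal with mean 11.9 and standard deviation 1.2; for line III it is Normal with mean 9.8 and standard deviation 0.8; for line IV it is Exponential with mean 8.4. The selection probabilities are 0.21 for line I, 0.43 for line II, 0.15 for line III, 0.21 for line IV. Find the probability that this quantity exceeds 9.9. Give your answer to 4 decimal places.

0.5509

Conditional on each line, P(X > 9.9): I: 0.0441176; II: 0.95221; III: 0.450262; IV: 0.307718.
By total probability, P(X > 9.9) = 0.21·0.0441176 + 0.43·0.95221 + 0.15·0.450262 + 0.21·0.307718 = 0.550875.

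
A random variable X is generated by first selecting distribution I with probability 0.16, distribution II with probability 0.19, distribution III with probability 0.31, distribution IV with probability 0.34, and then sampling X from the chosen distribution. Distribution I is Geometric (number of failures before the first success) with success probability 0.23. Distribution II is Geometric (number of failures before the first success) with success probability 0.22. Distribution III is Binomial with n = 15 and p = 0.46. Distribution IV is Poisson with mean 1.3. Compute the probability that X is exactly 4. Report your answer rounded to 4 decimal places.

0.0610

Conditional on each component, P(X = 4): I: 0.080852; II: 0.0814331; III: 0.0695817; IV: 0.0324324.
By total probability, P(X = 4) = 0.16·0.080852 + 0.19·0.0814331 + 0.31·0.0695817 + 0.34·0.0324324 = 0.061006.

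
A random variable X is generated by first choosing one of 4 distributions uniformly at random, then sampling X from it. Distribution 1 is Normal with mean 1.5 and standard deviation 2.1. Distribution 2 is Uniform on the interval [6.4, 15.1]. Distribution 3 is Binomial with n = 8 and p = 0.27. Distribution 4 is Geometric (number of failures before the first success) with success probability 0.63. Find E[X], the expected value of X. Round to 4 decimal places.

Component means — 1: 1.5; 2: 10.75; 3: 2.16; 4: 0.587302.
E[X] = 0.25·1.5 + 0.25·10.75 + 0.25·2.16 + 0.25·0.587302 = 3.74933.

3.7493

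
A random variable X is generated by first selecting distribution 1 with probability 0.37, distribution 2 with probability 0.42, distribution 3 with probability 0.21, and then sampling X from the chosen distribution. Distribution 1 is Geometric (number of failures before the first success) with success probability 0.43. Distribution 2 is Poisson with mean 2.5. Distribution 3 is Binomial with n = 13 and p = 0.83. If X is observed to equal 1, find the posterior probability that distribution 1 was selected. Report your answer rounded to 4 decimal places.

0.5127

Likelihoods P(X=1 | ·): 1: 0.2451; 2: 0.205212; 3: 6.28649e-09.
Posterior ∝ prior × likelihood. Numerator for 1: 0.37·0.2451 = 0.090687.
Normalizing constant: 0.37·0.2451 + 0.42·0.205212 + 0.21·6.28649e-09 = 0.176876.
P(1 | observation) = 0.090687 / 0.176876 = 0.512714.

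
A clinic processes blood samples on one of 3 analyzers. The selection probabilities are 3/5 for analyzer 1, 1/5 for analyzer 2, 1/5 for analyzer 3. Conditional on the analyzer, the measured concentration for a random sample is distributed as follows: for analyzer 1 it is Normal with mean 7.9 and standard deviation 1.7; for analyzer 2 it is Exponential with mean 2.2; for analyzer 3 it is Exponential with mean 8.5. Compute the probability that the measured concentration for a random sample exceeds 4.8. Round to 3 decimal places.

0.716

Conditional on each analyzer, P(X > 4.8): 1: 0.965888; 2: 0.112836; 3: 0.568527.
By total probability, P(X > 4.8) = 0.6·0.965888 + 0.2·0.112836 + 0.2·0.568527 = 0.715806.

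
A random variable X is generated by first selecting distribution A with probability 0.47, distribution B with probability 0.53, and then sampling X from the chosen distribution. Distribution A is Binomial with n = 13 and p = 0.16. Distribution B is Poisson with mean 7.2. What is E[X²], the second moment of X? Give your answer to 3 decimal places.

For each component E[X²] = Var + (mean)², giving A: 6.0736; B: 59.04.
Overall E[X²] = 0.47·6.0736 + 0.53·59.04 = 34.1458.

34.146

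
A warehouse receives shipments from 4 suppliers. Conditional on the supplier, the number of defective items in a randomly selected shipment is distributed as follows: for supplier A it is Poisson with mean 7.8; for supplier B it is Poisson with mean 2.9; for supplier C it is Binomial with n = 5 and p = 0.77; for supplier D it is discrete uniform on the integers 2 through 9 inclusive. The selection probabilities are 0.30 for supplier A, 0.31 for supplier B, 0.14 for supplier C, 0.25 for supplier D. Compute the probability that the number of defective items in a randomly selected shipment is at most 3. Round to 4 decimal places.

Conditional on each supplier, P(X ≤ 3): A: 0.0484766; B: 0.669623; C: 0.325062; D: 0.25.
By total probability, P(X ≤ 3) = 0.3·0.0484766 + 0.31·0.669623 + 0.14·0.325062 + 0.25·0.25 = 0.330135.

0.3301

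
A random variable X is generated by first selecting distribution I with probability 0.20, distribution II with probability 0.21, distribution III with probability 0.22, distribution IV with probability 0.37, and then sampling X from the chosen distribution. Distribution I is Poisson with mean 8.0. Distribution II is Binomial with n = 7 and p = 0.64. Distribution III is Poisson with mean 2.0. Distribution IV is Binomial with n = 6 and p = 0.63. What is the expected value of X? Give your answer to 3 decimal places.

Component means — I: 8; II: 4.48; III: 2; IV: 3.78.
E[X] = 0.2·8 + 0.21·4.48 + 0.22·2 + 0.37·3.78 = 4.3794.

4.379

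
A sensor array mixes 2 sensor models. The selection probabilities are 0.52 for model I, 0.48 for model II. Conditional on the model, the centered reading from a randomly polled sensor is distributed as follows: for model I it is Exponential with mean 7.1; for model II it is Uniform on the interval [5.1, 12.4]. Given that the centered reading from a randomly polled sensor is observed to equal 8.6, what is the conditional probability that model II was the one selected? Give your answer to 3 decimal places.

Likelihoods f(8.6 | ·): I: 0.0419464; II: 0.136986.
Posterior ∝ prior × likelihood. Numerator for II: 0.48·0.136986 = 0.0657534.
Normalizing constant: 0.52·0.0419464 + 0.48·0.136986 = 0.0875656.
P(II | observation) = 0.0657534 / 0.0875656 = 0.750905.

0.751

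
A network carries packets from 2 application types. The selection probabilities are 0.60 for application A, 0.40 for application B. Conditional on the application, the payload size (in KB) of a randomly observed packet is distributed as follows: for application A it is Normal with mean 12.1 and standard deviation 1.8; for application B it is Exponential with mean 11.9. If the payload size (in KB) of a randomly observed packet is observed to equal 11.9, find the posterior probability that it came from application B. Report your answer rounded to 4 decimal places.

Likelihoods f(11.9 | ·): A: 0.220271; B: 0.0309142.
Posterior ∝ prior × likelihood. Numerator for B: 0.4·0.0309142 = 0.0123657.
Normalizing constant: 0.6·0.220271 + 0.4·0.0309142 = 0.144528.
P(B | observation) = 0.0123657 / 0.144528 = 0.0855591.

0.0856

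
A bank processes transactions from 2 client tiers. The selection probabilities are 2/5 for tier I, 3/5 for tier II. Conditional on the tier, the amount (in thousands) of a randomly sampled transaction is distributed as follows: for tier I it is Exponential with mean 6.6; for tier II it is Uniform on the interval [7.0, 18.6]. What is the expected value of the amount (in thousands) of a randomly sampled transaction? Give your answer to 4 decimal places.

Component means — I: 6.6; II: 12.8.
E[X] = 0.4·6.6 + 0.6·12.8 = 10.32.

10.3200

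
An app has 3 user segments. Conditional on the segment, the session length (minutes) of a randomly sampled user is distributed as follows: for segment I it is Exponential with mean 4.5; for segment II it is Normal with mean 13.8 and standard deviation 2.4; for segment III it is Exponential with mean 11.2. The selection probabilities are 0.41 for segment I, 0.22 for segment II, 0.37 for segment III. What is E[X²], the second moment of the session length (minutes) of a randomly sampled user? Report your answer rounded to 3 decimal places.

For each component E[X²] = Var + (mean)², giving I: 40.5; II: 196.2; III: 250.88.
Overall E[X²] = 0.41·40.5 + 0.22·196.2 + 0.37·250.88 = 152.595.

152.595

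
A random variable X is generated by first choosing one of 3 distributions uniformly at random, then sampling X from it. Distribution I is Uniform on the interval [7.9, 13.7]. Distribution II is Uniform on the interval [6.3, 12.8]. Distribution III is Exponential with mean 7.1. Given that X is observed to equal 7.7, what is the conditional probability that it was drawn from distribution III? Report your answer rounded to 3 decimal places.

0.236

Likelihoods f(7.7 | ·): I: 0; II: 0.153846; III: 0.0476153.
Posterior ∝ prior × likelihood. Numerator for III: 0.333333·0.0476153 = 0.0158718.
Normalizing constant: 0.333333·0 + 0.333333·0.153846 + 0.333333·0.0476153 = 0.0671538.
P(III | observation) = 0.0158718 / 0.0671538 = 0.236349.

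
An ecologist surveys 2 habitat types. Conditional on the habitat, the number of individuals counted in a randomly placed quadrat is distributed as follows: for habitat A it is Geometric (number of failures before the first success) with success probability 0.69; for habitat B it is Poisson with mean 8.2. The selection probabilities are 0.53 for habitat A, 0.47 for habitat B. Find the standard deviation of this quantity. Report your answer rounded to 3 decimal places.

Per component, A: μ=0.449275, E[X²]=0.852972; B: μ=8.2, E[X²]=75.44.
E[X] = 0.53·0.449275 + 0.47·8.2 = 4.09212.
E[X²] = 0.53·0.852972 + 0.47·75.44 = 35.9089.
Var(X) = E[X²] − (E[X])² = 35.9089 − 16.7454 = 19.1635.
SD(X) = √19.1635 = 4.37761.

4.378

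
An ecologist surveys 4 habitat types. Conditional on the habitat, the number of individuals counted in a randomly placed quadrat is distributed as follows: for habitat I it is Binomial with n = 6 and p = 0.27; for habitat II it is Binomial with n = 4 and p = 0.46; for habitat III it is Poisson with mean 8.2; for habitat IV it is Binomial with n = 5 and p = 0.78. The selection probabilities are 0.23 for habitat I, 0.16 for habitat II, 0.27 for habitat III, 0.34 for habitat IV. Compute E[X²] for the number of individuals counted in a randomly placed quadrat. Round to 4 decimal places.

For each component E[X²] = Var + (mean)², giving I: 3.807; II: 4.3792; III: 75.44; IV: 16.068.
Overall E[X²] = 0.23·3.807 + 0.16·4.3792 + 0.27·75.44 + 0.34·16.068 = 27.4082.

27.4082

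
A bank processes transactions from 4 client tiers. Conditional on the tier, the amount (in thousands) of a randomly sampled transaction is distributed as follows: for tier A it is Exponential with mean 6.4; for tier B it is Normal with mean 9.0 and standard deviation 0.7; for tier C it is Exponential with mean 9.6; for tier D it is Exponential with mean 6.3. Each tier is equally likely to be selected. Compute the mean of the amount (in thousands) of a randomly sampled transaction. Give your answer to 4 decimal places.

Component means — A: 6.4; B: 9; C: 9.6; D: 6.3.
E[X] = 0.25·6.4 + 0.25·9 + 0.25·9.6 + 0.25·6.3 = 7.825.

7.8250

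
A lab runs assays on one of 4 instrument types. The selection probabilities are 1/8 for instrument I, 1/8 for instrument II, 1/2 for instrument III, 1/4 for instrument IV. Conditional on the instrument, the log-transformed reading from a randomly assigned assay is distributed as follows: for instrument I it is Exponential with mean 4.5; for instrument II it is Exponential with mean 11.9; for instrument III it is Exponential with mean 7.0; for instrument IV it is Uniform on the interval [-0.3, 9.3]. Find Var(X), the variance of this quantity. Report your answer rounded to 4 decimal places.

Per component, I: μ=4.5, E[X²]=40.5; II: μ=11.9, E[X²]=283.22; III: μ=7, E[X²]=98; IV: μ=4.5, E[X²]=27.93.
E[X] = 0.125·4.5 + 0.125·11.9 + 0.5·7 + 0.25·4.5 = 6.675.
E[X²] = 0.125·40.5 + 0.125·283.22 + 0.5·98 + 0.25·27.93 = 96.4475.
Var(X) = E[X²] − (E[X])² = 96.4475 − 44.5556 = 51.8919.

51.8919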